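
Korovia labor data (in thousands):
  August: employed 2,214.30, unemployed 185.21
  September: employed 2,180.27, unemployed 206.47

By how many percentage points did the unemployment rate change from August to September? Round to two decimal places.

The unemployment rate changed by +0.93 percentage points.

August: labor force = 2,214.30 + 185.21 = 2,399.51; u = 185.21/2,399.51 = 7.72%.
September: labor force = 2,180.27 + 206.47 = 2,386.74; u = 206.47/2,386.74 = 8.65%.
Change = 8.65% − 7.72% = +0.93 pp.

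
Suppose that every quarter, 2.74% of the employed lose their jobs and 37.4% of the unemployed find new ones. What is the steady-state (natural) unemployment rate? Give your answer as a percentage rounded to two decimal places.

At steady state the flows balance: s·E = f·U, so U/(E+U) = s/(s+f).
u* = 2.74 / (2.74 + 37.4) = 2.74 / 40.14 = 6.83%.

Steady-state unemployment rate ≈ 6.83%.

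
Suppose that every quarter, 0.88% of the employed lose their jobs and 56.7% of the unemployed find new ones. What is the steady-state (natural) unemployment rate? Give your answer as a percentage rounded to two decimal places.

At steady state the flows balance: s·E = f·U, so U/(E+U) = s/(s+f).
u* = 0.88 / (0.88 + 56.7) = 0.88 / 57.58 = 1.53%.

Steady-state unemployment rate ≈ 1.53%.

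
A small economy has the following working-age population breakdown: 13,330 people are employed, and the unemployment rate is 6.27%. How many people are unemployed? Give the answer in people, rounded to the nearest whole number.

About 892 are unemployed.

Let U be the number unemployed. The labor force is E + U, and U/(E+U) = 0.0627.
So U = 0.0627 × 13,330 / (1 − 0.0627) = 835.79 / 0.9373 ≈ 892.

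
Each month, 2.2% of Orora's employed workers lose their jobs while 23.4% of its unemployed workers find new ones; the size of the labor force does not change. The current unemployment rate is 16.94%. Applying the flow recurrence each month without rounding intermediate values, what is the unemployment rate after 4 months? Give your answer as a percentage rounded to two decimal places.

With a fixed labor force, u_{t+1} = u_t + s·(1−u_t) − f·u_t = u_t·(1−s−f) + s.
Here 1−s−f = 0.744 and s = 0.022.
u_1 = 0.169400 × 0.744 + 0.022 = 0.148034.
u_2 = 0.148034 × 0.744 + 0.022 = 0.132137.
u_3 = 0.132137 × 0.744 + 0.022 = 0.120310.
u_4 = 0.120310 × 0.744 + 0.022 = 0.111511.

Unemployment rate after four months ≈ 11.15%.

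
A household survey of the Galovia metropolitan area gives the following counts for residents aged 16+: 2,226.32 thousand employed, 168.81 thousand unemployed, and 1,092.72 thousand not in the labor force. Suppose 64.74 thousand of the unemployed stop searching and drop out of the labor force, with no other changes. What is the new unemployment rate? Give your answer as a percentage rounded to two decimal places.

Initially, labor force = 2,226.32 + 168.81 = 2,395.13 thousand, so u = 168.81/2,395.13 = 7.05%.
After the change, unemployed and labor force both fall by 64.74 → E = 2,226.32, U = 104.07, labor force = 2,330.39 thousand.
New unemployment rate = 104.07 / 2,330.39 = 4.47%.

New unemployment rate ≈ 4.47%.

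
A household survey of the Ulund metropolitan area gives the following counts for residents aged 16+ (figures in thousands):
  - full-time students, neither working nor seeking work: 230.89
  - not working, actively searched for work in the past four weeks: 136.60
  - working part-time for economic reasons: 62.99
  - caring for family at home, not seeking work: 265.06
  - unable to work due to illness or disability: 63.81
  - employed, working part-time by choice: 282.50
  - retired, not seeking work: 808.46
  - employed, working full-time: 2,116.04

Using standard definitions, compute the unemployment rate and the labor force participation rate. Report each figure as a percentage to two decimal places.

Unemployment rate ≈ 5.26%; labor force participation rate ≈ 65.50%.

Employed = 62.99 + 282.50 + 2,116.04 = 2,461.53 thousand (anyone who worked, including part-time for economic reasons, counts as employed).
Unemployed = 136.60 thousand.
Labor force = 2,461.53 + 136.60 = 2,598.13 thousand.
Not in labor force = 230.89 + 265.06 + 63.81 + 808.46 = 1,368.22 thousand (those not working and not actively searching are outside the labor force).
Civilian working-age population = 2,598.13 + 1,368.22 = 3,966.35 thousand.
Unemployment rate = 136.60 / 2,598.13 = 5.26%.
Labor force participation rate = 2,598.13 / 3,966.35 = 65.50%.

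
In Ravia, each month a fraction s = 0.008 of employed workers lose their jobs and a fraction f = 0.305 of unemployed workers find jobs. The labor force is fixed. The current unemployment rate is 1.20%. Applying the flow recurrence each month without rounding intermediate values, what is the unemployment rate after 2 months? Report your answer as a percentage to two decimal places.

With a fixed labor force, u_{t+1} = u_t + s·(1−u_t) − f·u_t = u_t·(1−s−f) + s.
Here 1−s−f = 0.687 and s = 0.008.
u_1 = 0.012000 × 0.687 + 0.008 = 0.016244.
u_2 = 0.016244 × 0.687 + 0.008 = 0.019160.

Unemployment rate after two months ≈ 1.92%.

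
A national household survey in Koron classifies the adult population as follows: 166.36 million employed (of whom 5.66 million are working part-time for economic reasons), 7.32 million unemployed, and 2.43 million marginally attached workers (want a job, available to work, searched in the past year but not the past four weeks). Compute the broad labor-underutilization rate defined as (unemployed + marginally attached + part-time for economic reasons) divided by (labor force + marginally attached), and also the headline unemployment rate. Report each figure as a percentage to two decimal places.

Labor force = 166.36 + 7.32 = 173.68 million.
Numerator = 7.32 + 2.43 + 5.66 = 15.41 million.
Denominator = 173.68 + 2.43 = 176.11 million.
Broad rate = 15.41 / 176.11 = 8.75%.
Headline unemployment rate = 7.32 / 173.68 = 4.21%.

Broad underutilization rate ≈ 8.75%; headline unemployment rate ≈ 4.21%.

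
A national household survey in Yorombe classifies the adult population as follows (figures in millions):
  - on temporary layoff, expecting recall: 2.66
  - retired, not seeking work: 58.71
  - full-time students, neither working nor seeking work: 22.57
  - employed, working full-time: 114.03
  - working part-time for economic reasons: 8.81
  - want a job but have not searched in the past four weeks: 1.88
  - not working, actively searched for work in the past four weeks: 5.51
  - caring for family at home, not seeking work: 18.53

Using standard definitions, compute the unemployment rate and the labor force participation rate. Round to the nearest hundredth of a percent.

Employed = 114.03 + 8.81 = 122.84 million (anyone who worked, including part-time for economic reasons, counts as employed).
Unemployed = 2.66 + 5.51 = 8.17 million (jobless and actively searching, or on temporary layoff).
Labor force = 122.84 + 8.17 = 131.01 million.
Not in labor force = 58.71 + 22.57 + 1.88 + 18.53 = 101.69 million (those not working and not actively searching are outside the labor force — including those who want a job but have given up searching).
Civilian working-age population = 131.01 + 101.69 = 232.70 million.
Unemployment rate = 8.17 / 131.01 = 6.24%.
Labor force participation rate = 131.01 / 232.70 = 56.30%.

Unemployment rate ≈ 6.24%; labor force participation rate ≈ 56.30%.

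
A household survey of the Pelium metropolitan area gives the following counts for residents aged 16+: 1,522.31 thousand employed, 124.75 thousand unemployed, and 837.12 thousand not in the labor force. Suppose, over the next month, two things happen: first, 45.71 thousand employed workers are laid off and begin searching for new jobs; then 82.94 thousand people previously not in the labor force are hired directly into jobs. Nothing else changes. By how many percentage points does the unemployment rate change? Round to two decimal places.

Initially, labor force = 1,522.31 + 124.75 = 1,647.06 thousand, so u = 124.75/1,647.06 = 7.57%.
After the first change, employed falls and unemployed rises by 45.71; labor force unchanged → E = 1,476.60, U = 170.46, labor force = 1,647.06 thousand.
After the second change, employed and labor force both rise by 82.94; unemployed unchanged → E = 1,559.54, U = 170.46, labor force = 1,730.00 thousand.
New unemployment rate = 170.46 / 1,730.00 = 9.85%.
Change = 9.85% − 7.57% = +2.28 percentage points.

The unemployment rate changes by +2.28 percentage points.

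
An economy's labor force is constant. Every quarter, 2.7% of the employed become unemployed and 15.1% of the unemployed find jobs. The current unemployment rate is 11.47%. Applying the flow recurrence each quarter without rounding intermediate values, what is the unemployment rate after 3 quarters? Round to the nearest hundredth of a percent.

Unemployment rate after three quarters ≈ 13.11%.

With a fixed labor force, u_{t+1} = u_t + s·(1−u_t) − f·u_t = u_t·(1−s−f) + s.
Here 1−s−f = 0.822 and s = 0.027.
u_1 = 0.114700 × 0.822 + 0.027 = 0.121283.
u_2 = 0.121283 × 0.822 + 0.027 = 0.126695.
u_3 = 0.126695 × 0.822 + 0.027 = 0.131143.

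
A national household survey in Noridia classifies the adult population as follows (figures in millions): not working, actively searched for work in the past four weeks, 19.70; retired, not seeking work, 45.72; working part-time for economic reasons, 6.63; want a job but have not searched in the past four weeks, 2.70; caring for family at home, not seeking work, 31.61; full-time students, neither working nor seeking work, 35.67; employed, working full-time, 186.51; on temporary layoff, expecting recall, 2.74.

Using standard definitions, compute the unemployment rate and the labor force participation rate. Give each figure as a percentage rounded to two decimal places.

Employed = 6.63 + 186.51 = 193.14 million (anyone who worked, including part-time for economic reasons, counts as employed).
Unemployed = 19.70 + 2.74 = 22.44 million (jobless and actively searching, or on temporary layoff).
Labor force = 193.14 + 22.44 = 215.58 million.
Not in labor force = 45.72 + 2.70 + 31.61 + 35.67 = 115.70 million (those not working and not actively searching are outside the labor force — including those who want a job but have given up searching).
Civilian working-age population = 215.58 + 115.70 = 331.28 million.
Unemployment rate = 22.44 / 215.58 = 10.41%.
Labor force participation rate = 215.58 / 331.28 = 65.07%.

Unemployment rate ≈ 10.41%; labor force participation rate ≈ 65.07%.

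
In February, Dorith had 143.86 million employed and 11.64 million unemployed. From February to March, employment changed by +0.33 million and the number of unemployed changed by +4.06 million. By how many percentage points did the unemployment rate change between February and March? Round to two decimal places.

February: labor force = 143.86 + 11.64 = 155.50; u = 11.64/155.50 = 7.49%.
March: labor force = 144.19 + 15.70 = 159.89; u = 15.70/159.89 = 9.82%.
Change = 9.82% − 7.49% = +2.33 pp.

The unemployment rate changed by +2.33 percentage points.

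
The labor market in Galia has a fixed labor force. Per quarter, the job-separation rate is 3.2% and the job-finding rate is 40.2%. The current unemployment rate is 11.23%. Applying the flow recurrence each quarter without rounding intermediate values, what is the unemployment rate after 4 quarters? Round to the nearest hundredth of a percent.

With a fixed labor force, u_{t+1} = u_t + s·(1−u_t) − f·u_t = u_t·(1−s−f) + s.
Here 1−s−f = 0.566 and s = 0.032.
u_1 = 0.112300 × 0.566 + 0.032 = 0.095562.
u_2 = 0.095562 × 0.566 + 0.032 = 0.086088.
u_3 = 0.086088 × 0.566 + 0.032 = 0.080726.
u_4 = 0.080726 × 0.566 + 0.032 = 0.077691.

Unemployment rate after four quarters ≈ 7.77%.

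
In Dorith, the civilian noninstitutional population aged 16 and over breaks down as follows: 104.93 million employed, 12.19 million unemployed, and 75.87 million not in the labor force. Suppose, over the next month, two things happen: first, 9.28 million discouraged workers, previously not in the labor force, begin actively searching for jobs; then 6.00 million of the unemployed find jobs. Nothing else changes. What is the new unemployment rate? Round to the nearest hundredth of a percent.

Initially, labor force = 104.93 + 12.19 = 117.12 million, so u = 12.19/117.12 = 10.41%.
After the first change, unemployed and labor force both rise by 9.28 → E = 104.93, U = 21.47, labor force = 126.40 million.
After the second change, unemployed falls and employed rises by 6.00; labor force unchanged → E = 110.93, U = 15.47, labor force = 126.40 million.
New unemployment rate = 15.47 / 126.40 = 12.24%.

New unemployment rate ≈ 12.24%.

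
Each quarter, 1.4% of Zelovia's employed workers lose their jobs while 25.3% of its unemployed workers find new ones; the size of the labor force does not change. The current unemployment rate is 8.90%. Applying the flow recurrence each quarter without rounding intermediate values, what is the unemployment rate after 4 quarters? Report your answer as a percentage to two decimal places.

With a fixed labor force, u_{t+1} = u_t + s·(1−u_t) − f·u_t = u_t·(1−s−f) + s.
Here 1−s−f = 0.733 and s = 0.014.
u_1 = 0.089000 × 0.733 + 0.014 = 0.079237.
u_2 = 0.079237 × 0.733 + 0.014 = 0.072081.
u_3 = 0.072081 × 0.733 + 0.014 = 0.066835.
u_4 = 0.066835 × 0.733 + 0.014 = 0.062990.

Unemployment rate after four quarters ≈ 6.30%.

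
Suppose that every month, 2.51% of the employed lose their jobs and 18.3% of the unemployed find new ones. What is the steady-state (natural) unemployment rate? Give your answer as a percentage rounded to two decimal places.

Steady-state unemployment rate ≈ 12.06%.

At steady state the flows balance: s·E = f·U, so U/(E+U) = s/(s+f).
u* = 2.51 / (2.51 + 18.3) = 2.51 / 20.81 = 12.06%.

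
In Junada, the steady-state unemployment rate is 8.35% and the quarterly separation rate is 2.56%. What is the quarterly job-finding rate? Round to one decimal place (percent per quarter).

From u* = s/(s+f): f = s·(1−u)/u.
f = 2.56 × (1 − 0.0835) / 0.0835 = 2.3462 / 0.0835 ≈ 28.1% per quarter.

Job-finding rate ≈ 28.1% per quarter.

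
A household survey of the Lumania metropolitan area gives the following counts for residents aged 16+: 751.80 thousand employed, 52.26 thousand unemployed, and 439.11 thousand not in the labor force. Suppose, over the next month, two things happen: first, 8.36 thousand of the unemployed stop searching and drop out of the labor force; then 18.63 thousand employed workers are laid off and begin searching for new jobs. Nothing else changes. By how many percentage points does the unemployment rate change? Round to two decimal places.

Initially, labor force = 751.80 + 52.26 = 804.06 thousand, so u = 52.26/804.06 = 6.50%.
After the first change, unemployed and labor force both fall by 8.36 → E = 751.80, U = 43.90, labor force = 795.70 thousand.
After the second change, employed falls and unemployed rises by 18.63; labor force unchanged → E = 733.17, U = 62.53, labor force = 795.70 thousand.
New unemployment rate = 62.53 / 795.70 = 7.86%.
Change = 7.86% − 6.50% = +1.36 percentage points.

The unemployment rate changes by +1.36 percentage points.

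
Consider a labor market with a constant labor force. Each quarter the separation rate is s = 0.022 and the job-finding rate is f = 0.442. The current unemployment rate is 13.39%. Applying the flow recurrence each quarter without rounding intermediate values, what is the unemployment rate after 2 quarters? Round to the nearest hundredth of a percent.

Unemployment rate after two quarters ≈ 7.23%.

With a fixed labor force, u_{t+1} = u_t + s·(1−u_t) − f·u_t = u_t·(1−s−f) + s.
Here 1−s−f = 0.536 and s = 0.022.
u_1 = 0.133900 × 0.536 + 0.022 = 0.093770.
u_2 = 0.093770 × 0.536 + 0.022 = 0.072261.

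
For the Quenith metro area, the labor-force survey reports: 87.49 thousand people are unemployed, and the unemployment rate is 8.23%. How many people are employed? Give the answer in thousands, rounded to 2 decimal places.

Labor force = U / u = 87.49 / 0.0823 ≈ 1,063.06 thousand.
Employed = labor force − unemployed = 1,063.06 − 87.49 = 975.57 thousand.

About 975.57 thousand are employed.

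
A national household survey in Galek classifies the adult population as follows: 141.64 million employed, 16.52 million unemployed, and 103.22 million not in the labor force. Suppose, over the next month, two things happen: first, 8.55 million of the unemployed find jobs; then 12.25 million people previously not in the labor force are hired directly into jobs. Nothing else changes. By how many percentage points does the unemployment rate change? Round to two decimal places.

Initially, labor force = 141.64 + 16.52 = 158.16 million, so u = 16.52/158.16 = 10.45%.
After the first change, unemployed falls and employed rises by 8.55; labor force unchanged → E = 150.19, U = 7.97, labor force = 158.16 million.
After the second change, employed and labor force both rise by 12.25; unemployed unchanged → E = 162.44, U = 7.97, labor force = 170.41 million.
New unemployment rate = 7.97 / 170.41 = 4.68%.
Change = 4.68% − 10.45% = −5.77 percentage points.

The unemployment rate changes by −5.77 percentage points.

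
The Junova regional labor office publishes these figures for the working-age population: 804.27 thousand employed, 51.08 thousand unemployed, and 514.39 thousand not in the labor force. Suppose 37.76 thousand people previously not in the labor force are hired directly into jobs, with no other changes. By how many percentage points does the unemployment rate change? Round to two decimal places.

The unemployment rate changes by −0.25 percentage points.

Initially, labor force = 804.27 + 51.08 = 855.35 thousand, so u = 51.08/855.35 = 5.97%.
After the change, employed and labor force both rise by 37.76; unemployed unchanged → E = 842.03, U = 51.08, labor force = 893.11 thousand.
New unemployment rate = 51.08 / 893.11 = 5.72%.
Change = 5.72% − 5.97% = −0.25 percentage points.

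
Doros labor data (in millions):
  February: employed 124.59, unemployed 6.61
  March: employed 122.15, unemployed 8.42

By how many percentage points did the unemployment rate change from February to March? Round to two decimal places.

February: labor force = 124.59 + 6.61 = 131.20; u = 6.61/131.20 = 5.04%.
March: labor force = 122.15 + 8.42 = 130.57; u = 8.42/130.57 = 6.45%.
Change = 6.45% − 5.04% = +1.41 pp.

The unemployment rate changed by +1.41 percentage points.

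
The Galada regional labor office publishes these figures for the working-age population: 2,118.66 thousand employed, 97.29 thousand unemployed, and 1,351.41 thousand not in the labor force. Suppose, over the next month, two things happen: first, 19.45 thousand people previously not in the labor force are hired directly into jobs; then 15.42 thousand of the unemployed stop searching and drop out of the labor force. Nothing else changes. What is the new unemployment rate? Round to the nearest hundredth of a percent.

Initially, labor force = 2,118.66 + 97.29 = 2,215.95 thousand, so u = 97.29/2,215.95 = 4.39%.
After the first change, employed and labor force both rise by 19.45; unemployed unchanged → E = 2,138.11, U = 97.29, labor force = 2,235.40 thousand.
After the second change, unemployed and labor force both fall by 15.42 → E = 2,138.11, U = 81.87, labor force = 2,219.98 thousand.
New unemployment rate = 81.87 / 2,219.98 = 3.69%.

New unemployment rate ≈ 3.69%.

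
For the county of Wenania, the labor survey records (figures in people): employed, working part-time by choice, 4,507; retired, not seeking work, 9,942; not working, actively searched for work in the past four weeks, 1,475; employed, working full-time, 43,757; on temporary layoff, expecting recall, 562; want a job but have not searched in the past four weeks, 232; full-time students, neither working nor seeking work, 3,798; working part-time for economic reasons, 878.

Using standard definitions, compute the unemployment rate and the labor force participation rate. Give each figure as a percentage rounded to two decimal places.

Unemployment rate ≈ 3.98%; labor force participation rate ≈ 78.55%.

Employed = 4,507 + 43,757 + 878 = 49,142 (anyone who worked, including part-time for economic reasons, counts as employed).
Unemployed = 1,475 + 562 = 2,037 (jobless and actively searching, or on temporary layoff).
Labor force = 49,142 + 2,037 = 51,179.
Not in labor force = 9,942 + 232 + 3,798 = 13,972 (those not working and not actively searching are outside the labor force — including those who want a job but have given up searching).
Civilian working-age population = 51,179 + 13,972 = 65,151.
Unemployment rate = 2,037 / 51,179 = 3.98%.
Labor force participation rate = 51,179 / 65,151 = 78.55%.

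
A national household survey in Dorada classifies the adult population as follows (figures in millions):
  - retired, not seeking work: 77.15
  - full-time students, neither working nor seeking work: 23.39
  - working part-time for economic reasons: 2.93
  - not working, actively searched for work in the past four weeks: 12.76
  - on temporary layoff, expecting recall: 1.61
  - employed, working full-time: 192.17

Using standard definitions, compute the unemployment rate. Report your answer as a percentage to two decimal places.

Unemployment rate ≈ 6.86%.

Employed = 2.93 + 192.17 = 195.10 million (anyone who worked, including part-time for economic reasons, counts as employed).
Unemployed = 12.76 + 1.61 = 14.37 million (jobless and actively searching, or on temporary layoff).
Labor force = 195.10 + 14.37 = 209.47 million.
Unemployment rate = 14.37 / 209.47 = 6.86%.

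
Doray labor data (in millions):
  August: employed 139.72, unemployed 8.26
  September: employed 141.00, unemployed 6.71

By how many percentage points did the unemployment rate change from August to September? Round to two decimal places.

August: labor force = 139.72 + 8.26 = 147.98; u = 8.26/147.98 = 5.58%.
September: labor force = 141.00 + 6.71 = 147.71; u = 6.71/147.71 = 4.54%.
Change = 4.54% − 5.58% = −1.04 pp.

The unemployment rate changed by −1.04 percentage points.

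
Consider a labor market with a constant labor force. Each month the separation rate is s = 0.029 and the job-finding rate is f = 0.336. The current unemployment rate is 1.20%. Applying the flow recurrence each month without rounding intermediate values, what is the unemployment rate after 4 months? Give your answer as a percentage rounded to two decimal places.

With a fixed labor force, u_{t+1} = u_t + s·(1−u_t) − f·u_t = u_t·(1−s−f) + s.
Here 1−s−f = 0.635 and s = 0.029.
u_1 = 0.012000 × 0.635 + 0.029 = 0.036620.
u_2 = 0.036620 × 0.635 + 0.029 = 0.052254.
u_3 = 0.052254 × 0.635 + 0.029 = 0.062181.
u_4 = 0.062181 × 0.635 + 0.029 = 0.068485.

Unemployment rate after four months ≈ 6.85%.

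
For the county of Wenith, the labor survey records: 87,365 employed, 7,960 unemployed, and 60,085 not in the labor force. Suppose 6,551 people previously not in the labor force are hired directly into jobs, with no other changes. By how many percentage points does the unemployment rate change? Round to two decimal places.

The unemployment rate changes by −0.54 percentage points.

Initially, labor force = 87,365 + 7,960 = 95,325, so u = 7,960/95,325 = 8.35%.
After the change, employed and labor force both rise by 6,551; unemployed unchanged → E = 93,916, U = 7,960, labor force = 101,876.
New unemployment rate = 7,960 / 101,876 = 7.81%.
Change = 7.81% − 8.35% = −0.54 percentage points.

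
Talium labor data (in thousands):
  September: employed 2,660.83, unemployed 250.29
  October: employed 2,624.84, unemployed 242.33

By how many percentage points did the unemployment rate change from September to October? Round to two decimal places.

The unemployment rate changed by −0.15 percentage points.

September: labor force = 2,660.83 + 250.29 = 2,911.12; u = 250.29/2,911.12 = 8.60%.
October: labor force = 2,624.84 + 242.33 = 2,867.17; u = 242.33/2,867.17 = 8.45%.
Change = 8.45% − 8.60% = −0.15 pp.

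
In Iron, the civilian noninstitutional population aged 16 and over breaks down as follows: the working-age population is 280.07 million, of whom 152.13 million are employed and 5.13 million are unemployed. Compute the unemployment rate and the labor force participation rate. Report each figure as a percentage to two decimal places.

Unemployment rate ≈ 3.26%; labor force participation rate ≈ 56.15%.

Labor force = employed + unemployed = 152.13 + 5.13 = 157.26 million.
Unemployment rate = 5.13 / 157.26 = 3.26%.
Labor force participation rate = 157.26 / 280.07 = 56.15%.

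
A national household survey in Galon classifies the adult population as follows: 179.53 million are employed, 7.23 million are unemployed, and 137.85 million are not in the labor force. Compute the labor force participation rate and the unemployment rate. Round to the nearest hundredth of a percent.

Labor force participation rate ≈ 57.53%; unemployment rate ≈ 3.87%.

Labor force = employed + unemployed = 179.53 + 7.23 = 186.76 million.
Working-age population = 186.76 + 137.85 = 324.61 million.
Unemployment rate = 7.23 / 186.76 = 3.87%.
Labor force participation rate = 186.76 / 324.61 = 57.53%.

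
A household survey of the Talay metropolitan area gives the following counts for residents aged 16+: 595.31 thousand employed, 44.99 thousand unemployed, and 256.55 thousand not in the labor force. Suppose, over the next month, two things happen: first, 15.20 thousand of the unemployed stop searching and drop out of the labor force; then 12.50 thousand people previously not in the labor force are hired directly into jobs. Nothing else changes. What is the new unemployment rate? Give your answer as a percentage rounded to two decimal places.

New unemployment rate ≈ 4.67%.

Initially, labor force = 595.31 + 44.99 = 640.30 thousand, so u = 44.99/640.30 = 7.03%.
After the first change, unemployed and labor force both fall by 15.20 → E = 595.31, U = 29.79, labor force = 625.10 thousand.
After the second change, employed and labor force both rise by 12.50; unemployed unchanged → E = 607.81, U = 29.79, labor force = 637.60 thousand.
New unemployment rate = 29.79 / 637.60 = 4.67%.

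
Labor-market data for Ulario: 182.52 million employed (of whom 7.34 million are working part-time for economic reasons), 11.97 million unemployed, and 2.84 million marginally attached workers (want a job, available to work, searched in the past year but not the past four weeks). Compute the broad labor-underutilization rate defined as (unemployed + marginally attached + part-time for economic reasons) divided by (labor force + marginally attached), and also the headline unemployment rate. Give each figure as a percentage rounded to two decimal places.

Broad underutilization rate ≈ 11.22%; headline unemployment rate ≈ 6.15%.

Labor force = 182.52 + 11.97 = 194.49 million.
Numerator = 11.97 + 2.84 + 7.34 = 22.15 million.
Denominator = 194.49 + 2.84 = 197.33 million.
Broad rate = 22.15 / 197.33 = 11.22%.
Headline unemployment rate = 11.97 / 194.49 = 6.15%.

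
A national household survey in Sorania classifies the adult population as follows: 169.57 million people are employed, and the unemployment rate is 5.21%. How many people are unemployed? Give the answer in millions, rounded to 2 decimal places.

About 9.32 million are unemployed.

Let U be the number unemployed. The labor force is E + U, and U/(E+U) = 0.0521.
So U = 0.0521 × 169.57 / (1 − 0.0521) = 8.8346 / 0.9479 ≈ 9.32 million.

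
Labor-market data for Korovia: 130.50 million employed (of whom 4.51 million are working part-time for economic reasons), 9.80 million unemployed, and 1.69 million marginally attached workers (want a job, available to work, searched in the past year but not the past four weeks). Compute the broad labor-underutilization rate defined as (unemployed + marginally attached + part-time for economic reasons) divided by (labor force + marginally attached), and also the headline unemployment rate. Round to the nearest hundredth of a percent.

Labor force = 130.50 + 9.80 = 140.30 million.
Numerator = 9.80 + 1.69 + 4.51 = 16.00 million.
Denominator = 140.30 + 1.69 = 141.99 million.
Broad rate = 16.00 / 141.99 = 11.27%.
Headline unemployment rate = 9.80 / 140.30 = 6.99%.

Broad underutilization rate ≈ 11.27%; headline unemployment rate ≈ 6.99%.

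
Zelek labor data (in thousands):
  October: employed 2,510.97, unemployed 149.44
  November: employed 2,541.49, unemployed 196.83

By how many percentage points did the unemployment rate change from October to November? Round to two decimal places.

The unemployment rate changed by +1.57 percentage points.

October: labor force = 2,510.97 + 149.44 = 2,660.41; u = 149.44/2,660.41 = 5.62%.
November: labor force = 2,541.49 + 196.83 = 2,738.32; u = 196.83/2,738.32 = 7.19%.
Change = 7.19% − 5.62% = +1.57 pp.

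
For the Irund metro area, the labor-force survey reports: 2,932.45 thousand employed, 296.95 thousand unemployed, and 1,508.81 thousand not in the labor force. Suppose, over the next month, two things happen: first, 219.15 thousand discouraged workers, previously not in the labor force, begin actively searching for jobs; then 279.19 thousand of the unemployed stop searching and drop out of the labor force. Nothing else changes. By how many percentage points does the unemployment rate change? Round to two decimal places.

Initially, labor force = 2,932.45 + 296.95 = 3,229.40 thousand, so u = 296.95/3,229.40 = 9.20%.
After the first change, unemployed and labor force both rise by 219.15 → E = 2,932.45, U = 516.10, labor force = 3,448.55 thousand.
After the second change, unemployed and labor force both fall by 279.19 → E = 2,932.45, U = 236.91, labor force = 3,169.36 thousand.
New unemployment rate = 236.91 / 3,169.36 = 7.48%.
Change = 7.48% − 9.20% = −1.72 percentage points.

The unemployment rate changes by −1.72 percentage points.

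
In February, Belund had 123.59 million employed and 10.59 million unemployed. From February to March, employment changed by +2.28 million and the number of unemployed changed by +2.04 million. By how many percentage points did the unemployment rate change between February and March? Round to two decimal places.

February: labor force = 123.59 + 10.59 = 134.18; u = 10.59/134.18 = 7.89%.
March: labor force = 125.87 + 12.63 = 138.50; u = 12.63/138.50 = 9.12%.
Change = 9.12% − 7.89% = +1.23 pp.

The unemployment rate changed by +1.23 percentage points.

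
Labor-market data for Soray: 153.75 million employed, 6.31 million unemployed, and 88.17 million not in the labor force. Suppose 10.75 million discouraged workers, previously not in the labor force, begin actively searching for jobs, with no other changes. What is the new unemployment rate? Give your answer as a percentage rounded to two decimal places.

New unemployment rate ≈ 9.99%.

Initially, labor force = 153.75 + 6.31 = 160.06 million, so u = 6.31/160.06 = 3.94%.
After the change, unemployed and labor force both rise by 10.75 → E = 153.75, U = 17.06, labor force = 170.81 million.
New unemployment rate = 17.06 / 170.81 = 9.99%.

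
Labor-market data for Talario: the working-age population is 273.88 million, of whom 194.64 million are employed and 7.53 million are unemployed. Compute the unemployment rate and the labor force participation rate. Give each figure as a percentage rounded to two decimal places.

Unemployment rate ≈ 3.72%; labor force participation rate ≈ 73.82%.

Labor force = employed + unemployed = 194.64 + 7.53 = 202.17 million.
Unemployment rate = 7.53 / 202.17 = 3.72%.
Labor force participation rate = 202.17 / 273.88 = 73.82%.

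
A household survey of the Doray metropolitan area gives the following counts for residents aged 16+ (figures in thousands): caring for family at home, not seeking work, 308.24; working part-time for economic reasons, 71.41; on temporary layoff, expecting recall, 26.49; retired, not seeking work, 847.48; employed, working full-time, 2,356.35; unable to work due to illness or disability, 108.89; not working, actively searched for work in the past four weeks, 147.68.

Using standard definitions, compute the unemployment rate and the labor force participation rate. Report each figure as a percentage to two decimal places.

Employed = 71.41 + 2,356.35 = 2,427.76 thousand (anyone who worked, including part-time for economic reasons, counts as employed).
Unemployed = 26.49 + 147.68 = 174.17 thousand (jobless and actively searching, or on temporary layoff).
Labor force = 2,427.76 + 174.17 = 2,601.93 thousand.
Not in labor force = 308.24 + 847.48 + 108.89 = 1,264.61 thousand (those not working and not actively searching are outside the labor force).
Civilian working-age population = 2,601.93 + 1,264.61 = 3,866.54 thousand.
Unemployment rate = 174.17 / 2,601.93 = 6.69%.
Labor force participation rate = 2,601.93 / 3,866.54 = 67.29%.

Unemployment rate ≈ 6.69%; labor force participation rate ≈ 67.29%.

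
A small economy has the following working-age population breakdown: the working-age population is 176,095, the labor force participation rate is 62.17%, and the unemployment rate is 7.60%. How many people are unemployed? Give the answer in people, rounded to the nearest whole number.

Labor force = 0.6217 × 176,095 = 109,478.
Unemployed = 0.0760 × 109,478 ≈ 8,320.

About 8,320 are unemployed.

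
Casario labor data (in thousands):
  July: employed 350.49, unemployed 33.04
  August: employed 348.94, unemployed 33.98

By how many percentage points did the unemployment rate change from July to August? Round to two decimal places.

The unemployment rate changed by +0.26 percentage points.

July: labor force = 350.49 + 33.04 = 383.53; u = 33.04/383.53 = 8.61%.
August: labor force = 348.94 + 33.98 = 382.92; u = 33.98/382.92 = 8.87%.
Change = 8.87% − 8.61% = +0.26 pp.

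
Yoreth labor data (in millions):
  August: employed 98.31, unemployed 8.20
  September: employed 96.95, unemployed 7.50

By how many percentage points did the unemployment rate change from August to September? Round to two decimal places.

The unemployment rate changed by −0.52 percentage points.

August: labor force = 98.31 + 8.20 = 106.51; u = 8.20/106.51 = 7.70%.
September: labor force = 96.95 + 7.50 = 104.45; u = 7.50/104.45 = 7.18%.
Change = 7.18% − 7.70% = −0.52 pp.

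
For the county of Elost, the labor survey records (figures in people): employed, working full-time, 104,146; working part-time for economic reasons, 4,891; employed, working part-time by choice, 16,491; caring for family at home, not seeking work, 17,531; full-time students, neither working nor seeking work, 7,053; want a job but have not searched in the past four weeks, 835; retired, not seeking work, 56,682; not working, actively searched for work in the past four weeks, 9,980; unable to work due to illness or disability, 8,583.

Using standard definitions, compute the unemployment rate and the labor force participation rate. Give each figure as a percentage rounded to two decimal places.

Unemployment rate ≈ 7.36%; labor force participation rate ≈ 59.91%.

Employed = 104,146 + 4,891 + 16,491 = 125,528 (anyone who worked, including part-time for economic reasons, counts as employed).
Unemployed = 9,980.
Labor force = 125,528 + 9,980 = 135,508.
Not in labor force = 17,531 + 7,053 + 835 + 56,682 + 8,583 = 90,684 (those not working and not actively searching are outside the labor force — including those who want a job but have given up searching).
Civilian working-age population = 135,508 + 90,684 = 226,192.
Unemployment rate = 9,980 / 135,508 = 7.36%.
Labor force participation rate = 135,508 / 226,192 = 59.91%.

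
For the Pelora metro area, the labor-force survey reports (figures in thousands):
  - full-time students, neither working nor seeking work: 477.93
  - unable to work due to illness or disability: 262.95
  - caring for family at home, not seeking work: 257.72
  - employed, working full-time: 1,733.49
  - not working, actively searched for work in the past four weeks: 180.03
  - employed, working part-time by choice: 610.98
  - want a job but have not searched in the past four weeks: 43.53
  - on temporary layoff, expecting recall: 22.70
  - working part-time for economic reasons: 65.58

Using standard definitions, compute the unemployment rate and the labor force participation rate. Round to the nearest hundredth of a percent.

Unemployment rate ≈ 7.76%; labor force participation rate ≈ 71.49%.

Employed = 1,733.49 + 610.98 + 65.58 = 2,410.05 thousand (anyone who worked, including part-time for economic reasons, counts as employed).
Unemployed = 180.03 + 22.70 = 202.73 thousand (jobless and actively searching, or on temporary layoff).
Labor force = 2,410.05 + 202.73 = 2,612.78 thousand.
Not in labor force = 477.93 + 262.95 + 257.72 + 43.53 = 1,042.13 thousand (those not working and not actively searching are outside the labor force — including those who want a job but have given up searching).
Civilian working-age population = 2,612.78 + 1,042.13 = 3,654.91 thousand.
Unemployment rate = 202.73 / 2,612.78 = 7.76%.
Labor force participation rate = 2,612.78 / 3,654.91 = 71.49%.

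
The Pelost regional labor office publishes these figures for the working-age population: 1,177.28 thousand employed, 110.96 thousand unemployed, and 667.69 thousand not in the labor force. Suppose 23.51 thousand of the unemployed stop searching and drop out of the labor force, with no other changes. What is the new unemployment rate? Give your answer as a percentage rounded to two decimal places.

Initially, labor force = 1,177.28 + 110.96 = 1,288.24 thousand, so u = 110.96/1,288.24 = 8.61%.
After the change, unemployed and labor force both fall by 23.51 → E = 1,177.28, U = 87.45, labor force = 1,264.73 thousand.
New unemployment rate = 87.45 / 1,264.73 = 6.91%.

New unemployment rate ≈ 6.91%.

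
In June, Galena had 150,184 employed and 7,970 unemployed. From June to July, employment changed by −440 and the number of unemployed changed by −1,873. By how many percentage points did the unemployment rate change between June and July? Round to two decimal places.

June: labor force = 150,184 + 7,970 = 158,154; u = 7,970/158,154 = 5.04%.
July: labor force = 149,744 + 6,097 = 155,841; u = 6,097/155,841 = 3.91%.
Change = 3.91% − 5.04% = −1.13 pp.

The unemployment rate changed by −1.13 percentage points.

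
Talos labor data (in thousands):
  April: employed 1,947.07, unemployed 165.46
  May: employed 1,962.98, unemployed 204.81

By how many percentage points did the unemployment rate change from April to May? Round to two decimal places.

The unemployment rate changed by +1.62 percentage points.

April: labor force = 1,947.07 + 165.46 = 2,112.53; u = 165.46/2,112.53 = 7.83%.
May: labor force = 1,962.98 + 204.81 = 2,167.79; u = 204.81/2,167.79 = 9.45%.
Change = 9.45% − 7.83% = +1.62 pp.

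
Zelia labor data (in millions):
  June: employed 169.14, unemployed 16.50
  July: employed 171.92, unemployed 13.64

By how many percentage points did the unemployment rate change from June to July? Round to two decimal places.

June: labor force = 169.14 + 16.50 = 185.64; u = 16.50/185.64 = 8.89%.
July: labor force = 171.92 + 13.64 = 185.56; u = 13.64/185.56 = 7.35%.
Change = 7.35% − 8.89% = −1.54 pp.

The unemployment rate changed by −1.54 percentage points.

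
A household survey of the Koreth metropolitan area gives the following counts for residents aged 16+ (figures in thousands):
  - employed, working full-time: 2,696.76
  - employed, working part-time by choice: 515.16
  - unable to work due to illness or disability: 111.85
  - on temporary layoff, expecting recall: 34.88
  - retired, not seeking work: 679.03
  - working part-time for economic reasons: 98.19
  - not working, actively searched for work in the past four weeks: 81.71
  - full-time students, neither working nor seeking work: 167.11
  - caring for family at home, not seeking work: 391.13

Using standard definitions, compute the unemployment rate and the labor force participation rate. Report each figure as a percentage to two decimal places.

Unemployment rate ≈ 3.40%; labor force participation rate ≈ 71.75%.

Employed = 2,696.76 + 515.16 + 98.19 = 3,310.11 thousand (anyone who worked, including part-time for economic reasons, counts as employed).
Unemployed = 34.88 + 81.71 = 116.59 thousand (jobless and actively searching, or on temporary layoff).
Labor force = 3,310.11 + 116.59 = 3,426.70 thousand.
Not in labor force = 111.85 + 679.03 + 167.11 + 391.13 = 1,349.12 thousand (those not working and not actively searching are outside the labor force).
Civilian working-age population = 3,426.70 + 1,349.12 = 4,775.82 thousand.
Unemployment rate = 116.59 / 3,426.70 = 3.40%.
Labor force participation rate = 3,426.70 / 4,775.82 = 71.75%.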